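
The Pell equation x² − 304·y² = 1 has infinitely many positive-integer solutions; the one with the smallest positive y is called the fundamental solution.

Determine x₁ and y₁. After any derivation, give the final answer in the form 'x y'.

√304 → a₀=17, period (2,3,2,1,1,1,1,1,2,3,2,34); ℓ=12 even so k=11
k=0  a_k=17  p_k/q_k = 17/1
k=1  a_k=2  p_k/q_k = 35/2
k=2  a_k=3  p_k/q_k = 122/7
k=3  a_k=2  p_k/q_k = 279/16
k=4  a_k=1  p_k/q_k = 401/23
…
k=9  a_k=2  p_k/q_k = 7445/427
k=10  a_k=3  p_k/q_k = 25177/1444
k=11  a_k=2  p_k/q_k = 57799/3315
→ (57799, 3315).  Check: 57799²=3340724401, 304·3315²=3340724400, difference 1.

57799 3315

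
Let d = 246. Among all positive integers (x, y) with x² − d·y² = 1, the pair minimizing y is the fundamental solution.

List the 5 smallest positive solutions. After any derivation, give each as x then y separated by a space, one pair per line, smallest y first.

88805 5662
15772656049 1005627820
2801381440774085 178609557104538
497553357680112580801 31722843436331366360
88370451854763414035291525 5634294222548204422095062

[15; 1,2,5,1,14,1,5,2,1,30] for √246; ℓ=10 ⇒ convergent index 9
a_0=15:  p_0=15·1+0=15,  q_0=15·0+1=1
a_1=1:  p_1=1·15+1=16,  q_1=1·1+0=1
a_2=2:  p_2=2·16+15=47,  q_2=2·1+1=3
a_3=5:  p_3=5·47+16=251,  q_3=5·3+1=16
a_4=1:  p_4=1·251+47=298,  q_4=1·16+3=19
a_5=14:  p_5=14·298+251=4423,  q_5=14·19+16=282
a_6=1:  p_6=1·4423+298=4721,  q_6=1·282+19=301
a_7=5:  p_7=5·4721+4423=28028,  q_7=5·301+282=1787
a_8=2:  p_8=2·28028+4721=60777,  q_8=2·1787+301=3875
a_9=1:  p_9=1·60777+28028=88805,  q_9=1·3875+1787=5662
fundamental: x₁=88805, y₁=5662  (since 7886328025 − 246·32058244 = 1)
(x_2, y_2) = (88805·88805 + 246·5662·5662, 88805·5662 + 5662·88805) = (15772656049, 1005627820)
(x_3, y_3) = (88805·15772656049 + 246·5662·1005627820, 88805·1005627820 + 5662·15772656049) = (2801381440774085, 178609557104538)
(x_4, y_4) = (88805·2801381440774085 + 246·5662·178609557104538, 88805·178609557104538 + 5662·2801381440774085) = (497553357680112580801, 31722843436331366360)
(x_5, y_5) = (88805·497553357680112580801 + 246·5662·31722843436331366360, 88805·31722843436331366360 + 5662·497553357680112580801) = (88370451854763414035291525, 5634294222548204422095062)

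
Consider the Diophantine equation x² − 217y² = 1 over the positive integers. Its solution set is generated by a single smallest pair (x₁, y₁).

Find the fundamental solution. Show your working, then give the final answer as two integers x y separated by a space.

3844063 260952

√217 = [14; 1,2,1,2,1,…,2,1,28, …], period ℓ=16 (even) → k=15
k=0  a_k=14  p_k/q_k = 14/1
k=1  a_k=1  p_k/q_k = 15/1
k=2  a_k=2  p_k/q_k = 44/3
k=3  a_k=1  p_k/q_k = 59/4
…
k=6  a_k=1  p_k/q_k = 383/26
k=7  a_k=9  p_k/q_k = 3668/249
k=8  a_k=4  p_k/q_k = 15055/1022
k=9  a_k=9  p_k/q_k = 139163/9447
…
k=11  a_k=1  p_k/q_k = 293381/19916
k=12  a_k=2  p_k/q_k = 740980/50301
k=13  a_k=1  p_k/q_k = 1034361/70217
k=14  a_k=2  p_k/q_k = 2809702/190735
k=15  a_k=1  p_k/q_k = 3844063/260952
fundamental: x₁=3844063, y₁=260952  (since 14776820347969 − 217·68095946304 = 1)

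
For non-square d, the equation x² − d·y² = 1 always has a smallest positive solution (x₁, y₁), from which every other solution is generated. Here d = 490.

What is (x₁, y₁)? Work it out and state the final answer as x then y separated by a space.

1039681 46968

[22; 7,2,1,4,4,4,1,2,7,44] for √490; ℓ=10 ⇒ convergent index 9
k=0  a_k=22  p_k/q_k = 22/1
k=1  a_k=7  p_k/q_k = 155/7
…
k=3  a_k=1  p_k/q_k = 487/22
…
k=6  a_k=4  p_k/q_k = 40708/1839
…
k=8  a_k=2  p_k/q_k = 141338/6385
k=9  a_k=7  p_k/q_k = 1039681/46968
(x₁, y₁) = (1039681, 46968);  1039681² − 490·46968² = 1 ✓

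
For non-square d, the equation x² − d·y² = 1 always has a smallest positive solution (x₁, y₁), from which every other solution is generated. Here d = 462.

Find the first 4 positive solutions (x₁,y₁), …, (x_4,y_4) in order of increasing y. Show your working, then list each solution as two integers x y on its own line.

d=462: √d = [21; 2,42] (ℓ=2, even), read p_1/q_1
step 0: (21, 1)  from 21·(1,0) + (0,1)
step 1: (43, 2)  from 2·(21,1) + (1,0)
(x₁, y₁) = (43, 2);  43² − 462·2² = 1 ✓
n=2: (43,2)∘(43,2) = (43·43+462·2·2, 43·2+2·43) = (3697,172)
n=3: (3697,172)∘(43,2) = (43·3697+462·2·172, 43·172+2·3697) = (317899,14790)
n=4: (317899,14790)∘(43,2) = (43·317899+462·2·14790, 43·14790+2·317899) = (27335617,1271768)

43 2
3697 172
317899 14790
27335617 1271768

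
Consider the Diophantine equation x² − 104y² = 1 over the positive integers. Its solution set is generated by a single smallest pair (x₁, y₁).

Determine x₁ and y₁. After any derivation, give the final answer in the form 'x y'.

51 5

[10; 5,20] for √104; ℓ=2 ⇒ convergent index 1
step 0: (10, 1)  from 10·(1,0) + (0,1)
step 1: (51, 5)  from 5·(10,1) + (1,0)
→ (51, 5).  Check: 51²=2601, 104·5²=2600, difference 1.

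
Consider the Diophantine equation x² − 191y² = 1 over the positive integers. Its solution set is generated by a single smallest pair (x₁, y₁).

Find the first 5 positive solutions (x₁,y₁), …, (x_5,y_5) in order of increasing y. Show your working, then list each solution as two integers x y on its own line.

8994000 650783
161784071999999 11706284604000
2910171887135973018000 210572647456751349217
52348171905801720863712000001 3787780782452031563430792000
941638916241558444724564320044970000 68134600714746933190345629744650783

√191 → a₀=13, period (1,4,1,1,3,…,4,1,26); ℓ=16 even so k=15
i=0: a=13 ⇒ p=13, q=1
i=1: a=1 ⇒ p=14, q=1
…
i=3: a=1 ⇒ p=83, q=6
i=4: a=1 ⇒ p=152, q=11
i=5: a=3 ⇒ p=539, q=39
i=6: a=2 ⇒ p=1230, q=89
…
i=8: a=13 ⇒ p=40217, q=2910
i=9: a=2 ⇒ p=83433, q=6037
i=10: a=2 ⇒ p=207083, q=14984
…
i=14: a=4 ⇒ p=7377553, q=533821
i=15: a=1 ⇒ p=8994000, q=650783
→ (8994000, 650783).  Check: 8994000²=80892036000000, 191·650783²=80892035999999, difference 1.
(8994000+650783√191)^2 = 161784071999999 + 11706284604000√191
(8994000+650783√191)^3 = 2910171887135973018000 + 210572647456751349217√191
(8994000+650783√191)^4 = 52348171905801720863712000001 + 3787780782452031563430792000√191
(8994000+650783√191)^5 = 941638916241558444724564320044970000 + 68134600714746933190345629744650783√191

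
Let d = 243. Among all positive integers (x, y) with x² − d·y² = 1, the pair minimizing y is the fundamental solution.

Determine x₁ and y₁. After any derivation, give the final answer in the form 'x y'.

√243 → a₀=15, period (1,1,2,3,15,3,2,1,1,30); ℓ=10 even so k=9
i=0: a=15 ⇒ p=15, q=1
i=1: a=1 ⇒ p=16, q=1
i=2: a=1 ⇒ p=31, q=2
i=3: a=2 ⇒ p=78, q=5
i=4: a=3 ⇒ p=265, q=17
i=5: a=15 ⇒ p=4053, q=260
i=6: a=3 ⇒ p=12424, q=797
…
i=8: a=1 ⇒ p=41325, q=2651
i=9: a=1 ⇒ p=70226, q=4505
→ (70226, 4505).  Check: 70226²=4931691076, 243·4505²=4931691075, difference 1.

70226 4505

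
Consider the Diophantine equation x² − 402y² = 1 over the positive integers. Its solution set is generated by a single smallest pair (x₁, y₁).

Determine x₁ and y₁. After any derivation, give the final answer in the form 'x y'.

√402 = [20; 20,40, …], period ℓ=2 (even) → k=1
a_0=20:  p_0=20·1+0=20,  q_0=20·0+1=1
a_1=20:  p_1=20·20+1=401,  q_1=20·1+0=20
(x₁, y₁) = (401, 20);  401² − 402·20² = 1 ✓

401 20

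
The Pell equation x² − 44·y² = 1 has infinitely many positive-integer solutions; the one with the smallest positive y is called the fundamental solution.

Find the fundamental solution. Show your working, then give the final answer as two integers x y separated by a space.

199 30

d=44: √d = [6; 1,1,1,2,1,1,1,12] (ℓ=8, even), read p_7/q_7
k=0  a_k=6  p_k/q_k = 6/1
k=1  a_k=1  p_k/q_k = 7/1
k=2  a_k=1  p_k/q_k = 13/2
…
k=5  a_k=1  p_k/q_k = 73/11
k=6  a_k=1  p_k/q_k = 126/19
k=7  a_k=1  p_k/q_k = 199/30
→ (199, 30).  Check: 199²=39601, 44·30²=39600, difference 1.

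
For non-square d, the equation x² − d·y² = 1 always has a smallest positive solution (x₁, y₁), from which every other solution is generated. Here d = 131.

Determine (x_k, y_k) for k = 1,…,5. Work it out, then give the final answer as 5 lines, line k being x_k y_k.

d=131: √d = [11; 2,4,11,4,2,22] (ℓ=6, even), read p_5/q_5
k=0  a_k=11  p_k/q_k = 11/1
k=1  a_k=2  p_k/q_k = 23/2
…
k=4  a_k=4  p_k/q_k = 4727/413
k=5  a_k=2  p_k/q_k = 10610/927
fundamental: x₁=10610, y₁=927  (since 112572100 − 131·859329 = 1)
(x_2, y_2) = (10610·10610 + 131·927·927, 10610·927 + 927·10610) = (225144199, 19670940)
(x_3, y_3) = (10610·225144199 + 131·927·19670940, 10610·19670940 + 927·225144199) = (4777559892170, 417417345873)
(x_4, y_4) = (10610·4777559892170 + 131·927·417417345873, 10610·417417345873 + 927·4777559892170) = (101379820686703201, 8857596059754120)
(x_5, y_5) = (10610·101379820686703201 + 131·927·8857596059754120, 10610·8857596059754120 + 927·101379820686703201) = (2151279790194282033050, 187958187970565080527)

10610 927
225144199 19670940
4777559892170 417417345873
101379820686703201 8857596059754120
2151279790194282033050 187958187970565080527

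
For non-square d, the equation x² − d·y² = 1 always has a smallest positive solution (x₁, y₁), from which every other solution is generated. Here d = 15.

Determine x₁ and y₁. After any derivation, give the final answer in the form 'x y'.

4 1

√15 = [3; 1,6, …], period ℓ=2 (even) → k=1
step 0: (3, 1)  from 3·(1,0) + (0,1)
step 1: (4, 1)  from 1·(3,1) + (1,0)
→ (4, 1).  Check: 4²=16, 15·1²=15, difference 1.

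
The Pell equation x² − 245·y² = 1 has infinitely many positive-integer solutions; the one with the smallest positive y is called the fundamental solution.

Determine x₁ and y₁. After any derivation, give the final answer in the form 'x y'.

51841 3312

[15; 1,1,1,7,6,7,1,1,1,30] for √245; ℓ=10 ⇒ convergent index 9
a_0=15:  p_0=15·1+0=15,  q_0=15·0+1=1
a_1=1:  p_1=1·15+1=16,  q_1=1·1+0=1
a_2=1:  p_2=1·16+15=31,  q_2=1·1+1=2
a_3=1:  p_3=1·31+16=47,  q_3=1·2+1=3
a_4=7:  p_4=7·47+31=360,  q_4=7·3+2=23
a_5=6:  p_5=6·360+47=2207,  q_5=6·23+3=141
a_6=7:  p_6=7·2207+360=15809,  q_6=7·141+23=1010
a_7=1:  p_7=1·15809+2207=18016,  q_7=1·1010+141=1151
a_8=1:  p_8=1·18016+15809=33825,  q_8=1·1151+1010=2161
a_9=1:  p_9=1·33825+18016=51841,  q_9=1·2161+1151=3312
→ (51841, 3312).  Check: 51841²=2687489281, 245·3312²=2687489280, difference 1.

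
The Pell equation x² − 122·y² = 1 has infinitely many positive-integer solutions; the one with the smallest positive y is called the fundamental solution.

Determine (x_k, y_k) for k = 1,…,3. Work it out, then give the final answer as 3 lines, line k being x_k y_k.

[11; 22] for √122; ℓ=1 ⇒ convergent index 1
step 0: (11, 1)  from 11·(1,0) + (0,1)
step 1: (243, 22)  from 22·(11,1) + (1,0)
fundamental: x₁=243, y₁=22  (since 59049 − 122·484 = 1)
k=2:  x_2 = 243·243+122·22·22 = 118097,  y_2 = 243·22+22·243 = 10692
k=3:  x_3 = 243·118097+122·22·10692 = 57394899,  y_3 = 243·10692+22·118097 = 5196290

243 22
118097 10692
57394899 5196290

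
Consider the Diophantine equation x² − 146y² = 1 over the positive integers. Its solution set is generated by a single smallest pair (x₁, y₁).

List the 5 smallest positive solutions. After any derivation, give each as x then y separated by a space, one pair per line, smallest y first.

145 12
42049 3480
12194065 1009188
3536236801 292661040
1025496478225 84870692412

d=146: √d = [12; 12,24] (ℓ=2, even), read p_1/q_1
step 0: (12, 1)  from 12·(1,0) + (0,1)
step 1: (145, 12)  from 12·(12,1) + (1,0)
fundamental: x₁=145, y₁=12  (since 21025 − 146·144 = 1)
k=2:  x_2 = 145·145+146·12·12 = 42049,  y_2 = 145·12+12·145 = 3480
k=3:  x_3 = 145·42049+146·12·3480 = 12194065,  y_3 = 145·3480+12·42049 = 1009188
k=4:  x_4 = 145·12194065+146·12·1009188 = 3536236801,  y_4 = 145·1009188+12·12194065 = 292661040
k=5:  x_5 = 145·3536236801+146·12·292661040 = 1025496478225,  y_5 = 145·292661040+12·3536236801 = 84870692412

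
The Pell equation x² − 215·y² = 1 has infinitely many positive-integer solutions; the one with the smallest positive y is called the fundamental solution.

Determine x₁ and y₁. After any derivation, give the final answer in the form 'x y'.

[14; 1,1,1,28] for √215; ℓ=4 ⇒ convergent index 3
a_0=14:  p_0=14·1+0=14,  q_0=14·0+1=1
…
a_2=1:  p_2=1·15+14=29,  q_2=1·1+1=2
a_3=1:  p_3=1·29+15=44,  q_3=1·2+1=3
fundamental: x₁=44, y₁=3  (since 1936 − 215·9 = 1)

44 3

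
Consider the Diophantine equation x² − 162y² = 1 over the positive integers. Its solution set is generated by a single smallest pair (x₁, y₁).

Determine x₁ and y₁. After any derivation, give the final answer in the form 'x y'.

d=162: √d = [12; 1,2,1,2,12,2,1,2,1,24] (ℓ=10, even), read p_9/q_9
step 0: (12, 1)  from 12·(1,0) + (0,1)
step 1: (13, 1)  from 1·(12,1) + (1,0)
step 2: (38, 3)  from 2·(13,1) + (12,1)
…
step 5: (1731, 136)  from 12·(140,11) + (51,4)
step 6: (3602, 283)  from 2·(1731,136) + (140,11)
step 7: (5333, 419)  from 1·(3602,283) + (1731,136)
step 8: (14268, 1121)  from 2·(5333,419) + (3602,283)
step 9: (19601, 1540)  from 1·(14268,1121) + (5333,419)
→ (19601, 1540).  Check: 19601²=384199201, 162·1540²=384199200, difference 1.

19601 1540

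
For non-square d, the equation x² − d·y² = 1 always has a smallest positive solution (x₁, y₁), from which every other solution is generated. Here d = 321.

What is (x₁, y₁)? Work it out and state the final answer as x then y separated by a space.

215 12

[17; 1,10,1,34] for √321; ℓ=4 ⇒ convergent index 3
k=0  a_k=17  p_k/q_k = 17/1
…
k=2  a_k=10  p_k/q_k = 197/11
k=3  a_k=1  p_k/q_k = 215/12
fundamental: x₁=215, y₁=12  (since 46225 − 321·144 = 1)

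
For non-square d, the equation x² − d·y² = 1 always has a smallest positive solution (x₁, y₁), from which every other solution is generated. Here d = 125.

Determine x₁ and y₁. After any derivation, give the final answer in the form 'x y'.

[11; 5,1,1,5,22] for √125; ℓ=5 ⇒ convergent index 9
i=0: a=11 ⇒ p=11, q=1
i=1: a=5 ⇒ p=56, q=5
i=2: a=1 ⇒ p=67, q=6
i=3: a=1 ⇒ p=123, q=11
…
i=5: a=22 ⇒ p=15127, q=1353
…
i=8: a=1 ⇒ p=167761, q=15005
i=9: a=5 ⇒ p=930249, q=83204
→ (930249, 83204).  Check: 930249²=865363202001, 125·83204²=865363202000, difference 1.

930249 83204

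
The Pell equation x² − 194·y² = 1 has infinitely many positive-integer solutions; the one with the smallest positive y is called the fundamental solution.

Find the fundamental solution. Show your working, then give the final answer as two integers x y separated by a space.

[13; 1,12,1,26] for √194; ℓ=4 ⇒ convergent index 3
step 0: (13, 1)  from 13·(1,0) + (0,1)
…
step 2: (181, 13)  from 12·(14,1) + (13,1)
step 3: (195, 14)  from 1·(181,13) + (14,1)
→ (195, 14).  Check: 195²=38025, 194·14²=38024, difference 1.

195 14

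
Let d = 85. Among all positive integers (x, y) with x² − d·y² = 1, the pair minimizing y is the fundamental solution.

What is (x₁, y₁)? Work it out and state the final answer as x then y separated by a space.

d=85: √d = [9; 4,1,1,4,18] (ℓ=5, odd), read p_9/q_9
i=0: a=9 ⇒ p=9, q=1
…
i=4: a=4 ⇒ p=378, q=41
…
i=8: a=1 ⇒ p=62739, q=6805
i=9: a=4 ⇒ p=285769, q=30996
fundamental: x₁=285769, y₁=30996  (since 81663921361 − 85·960752016 = 1)

285769 30996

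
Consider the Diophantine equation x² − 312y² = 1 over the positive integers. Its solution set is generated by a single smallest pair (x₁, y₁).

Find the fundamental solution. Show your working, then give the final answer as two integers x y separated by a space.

√312 → a₀=17, period (1,1,1,34); ℓ=4 even so k=3
i=0: a=17 ⇒ p=17, q=1
i=1: a=1 ⇒ p=18, q=1
i=2: a=1 ⇒ p=35, q=2
i=3: a=1 ⇒ p=53, q=3
(x₁, y₁) = (53, 3);  53² − 312·3² = 1 ✓

53 3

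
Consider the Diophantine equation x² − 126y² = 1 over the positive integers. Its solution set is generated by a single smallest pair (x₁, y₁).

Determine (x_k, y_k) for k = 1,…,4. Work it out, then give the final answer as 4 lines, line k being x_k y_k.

√126 = [11; 4,2,4,22, …], period ℓ=4 (even) → k=3
k=0  a_k=11  p_k/q_k = 11/1
…
k=2  a_k=2  p_k/q_k = 101/9
k=3  a_k=4  p_k/q_k = 449/40
fundamental: x₁=449, y₁=40  (since 201601 − 126·1600 = 1)
k=2:  x_2 = 449·449+126·40·40 = 403201,  y_2 = 449·40+40·449 = 35920
k=3:  x_3 = 449·403201+126·40·35920 = 362074049,  y_3 = 449·35920+40·403201 = 32256120
k=4:  x_4 = 449·362074049+126·40·32256120 = 325142092801,  y_4 = 449·32256120+40·362074049 = 28965959840

449 40
403201 35920
362074049 32256120
325142092801 28965959840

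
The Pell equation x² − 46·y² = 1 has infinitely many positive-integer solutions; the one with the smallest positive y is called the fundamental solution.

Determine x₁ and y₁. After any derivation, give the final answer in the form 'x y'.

[6; 1,3,1,1,2,6,2,1,1,3,1,12] for √46; ℓ=12 ⇒ convergent index 11
a_0=6:  p_0=6·1+0=6,  q_0=6·0+1=1
a_1=1:  p_1=1·6+1=7,  q_1=1·1+0=1
…
a_5=2:  p_5=2·61+34=156,  q_5=2·9+5=23
…
a_7=2:  p_7=2·997+156=2150,  q_7=2·147+23=317
…
a_10=3:  p_10=3·5297+3147=19038,  q_10=3·781+464=2807
a_11=1:  p_11=1·19038+5297=24335,  q_11=1·2807+781=3588
→ (24335, 3588).  Check: 24335²=592192225, 46·3588²=592192224, difference 1.

24335 3588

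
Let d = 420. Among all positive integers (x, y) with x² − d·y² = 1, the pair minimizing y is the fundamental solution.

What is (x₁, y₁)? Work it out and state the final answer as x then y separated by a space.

d=420: √d = [20; 2,40] (ℓ=2, even), read p_1/q_1
a_0=20:  p_0=20·1+0=20,  q_0=20·0+1=1
a_1=2:  p_1=2·20+1=41,  q_1=2·1+0=2
fundamental: x₁=41, y₁=2  (since 1681 − 420·4 = 1)

41 2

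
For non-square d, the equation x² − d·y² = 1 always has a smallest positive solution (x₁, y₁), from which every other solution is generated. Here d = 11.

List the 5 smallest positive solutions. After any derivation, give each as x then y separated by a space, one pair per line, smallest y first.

10 3
199 60
3970 1197
79201 23880
1580050 476403

√11 = [3; 3,6, …], period ℓ=2 (even) → k=1
i=0: a=3 ⇒ p=3, q=1
i=1: a=3 ⇒ p=10, q=3
fundamental: x₁=10, y₁=3  (since 100 − 11·9 = 1)
(10+3√11)^2 = 199 + 60√11
(10+3√11)^3 = 3970 + 1197√11
(10+3√11)^4 = 79201 + 23880√11
(10+3√11)^5 = 1580050 + 476403√11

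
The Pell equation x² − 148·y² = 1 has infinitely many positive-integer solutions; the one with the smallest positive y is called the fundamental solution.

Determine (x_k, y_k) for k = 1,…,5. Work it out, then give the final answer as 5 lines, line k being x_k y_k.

√148 = [12; 6,24, …], period ℓ=2 (even) → k=1
k=0  a_k=12  p_k/q_k = 12/1
k=1  a_k=6  p_k/q_k = 73/6
(x₁, y₁) = (73, 6);  73² − 148·6² = 1 ✓
(73+6√148)^2 = 10657 + 876√148
(73+6√148)^3 = 1555849 + 127890√148
(73+6√148)^4 = 227143297 + 18671064√148
(73+6√148)^5 = 33161365513 + 2725847454√148

73 6
10657 876
1555849 127890
227143297 18671064
33161365513 2725847454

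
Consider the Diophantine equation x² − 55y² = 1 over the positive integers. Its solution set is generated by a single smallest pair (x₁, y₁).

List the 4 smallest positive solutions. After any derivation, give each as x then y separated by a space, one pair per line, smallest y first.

d=55: √d = [7; 2,2,2,14] (ℓ=4, even), read p_3/q_3
a_0=7:  p_0=7·1+0=7,  q_0=7·0+1=1
…
a_2=2:  p_2=2·15+7=37,  q_2=2·2+1=5
a_3=2:  p_3=2·37+15=89,  q_3=2·5+2=12
(x₁, y₁) = (89, 12);  89² − 55·12² = 1 ✓
(x_2, y_2) = (89·89 + 55·12·12, 89·12 + 12·89) = (15841, 2136)
(x_3, y_3) = (89·15841 + 55·12·2136, 89·2136 + 12·15841) = (2819609, 380196)
(x_4, y_4) = (89·2819609 + 55·12·380196, 89·380196 + 12·2819609) = (501874561, 67672752)

89 12
15841 2136
2819609 380196
501874561 67672752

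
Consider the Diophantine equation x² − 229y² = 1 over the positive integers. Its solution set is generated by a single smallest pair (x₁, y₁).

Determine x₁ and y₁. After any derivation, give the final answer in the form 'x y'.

5848201 386460

√229 = [15; 7,1,1,7,30, …], period ℓ=5 (odd) → k=9
i=0: a=15 ⇒ p=15, q=1
…
i=2: a=1 ⇒ p=121, q=8
i=3: a=1 ⇒ p=227, q=15
i=4: a=7 ⇒ p=1710, q=113
i=5: a=30 ⇒ p=51527, q=3405
i=6: a=7 ⇒ p=362399, q=23948
i=7: a=1 ⇒ p=413926, q=27353
i=8: a=1 ⇒ p=776325, q=51301
i=9: a=7 ⇒ p=5848201, q=386460
fundamental: x₁=5848201, y₁=386460  (since 34201454936401 − 229·149351331600 = 1)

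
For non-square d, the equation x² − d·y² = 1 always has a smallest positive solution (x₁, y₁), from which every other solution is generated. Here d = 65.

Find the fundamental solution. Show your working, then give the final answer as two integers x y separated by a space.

129 16

√65 = [8; 16, …], period ℓ=1 (odd) → k=1
a_0=8:  p_0=8·1+0=8,  q_0=8·0+1=1
a_1=16:  p_1=16·8+1=129,  q_1=16·1+0=16
(x₁, y₁) = (129, 16);  129² − 65·16² = 1 ✓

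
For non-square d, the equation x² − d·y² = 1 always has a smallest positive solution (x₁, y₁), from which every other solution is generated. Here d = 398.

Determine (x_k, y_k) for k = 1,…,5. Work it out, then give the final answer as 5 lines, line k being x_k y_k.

399 20
318401 15960
254083599 12736060
202758393601 10163359920
161800944009999 8110348480100

d=398: √d = [19; 1,18,1,38] (ℓ=4, even), read p_3/q_3
i=0: a=19 ⇒ p=19, q=1
i=1: a=1 ⇒ p=20, q=1
i=2: a=18 ⇒ p=379, q=19
i=3: a=1 ⇒ p=399, q=20
fundamental: x₁=399, y₁=20  (since 159201 − 398·400 = 1)
n=2: (399,20)∘(399,20) = (399·399+398·20·20, 399·20+20·399) = (318401,15960)
n=3: (318401,15960)∘(399,20) = (399·318401+398·20·15960, 399·15960+20·318401) = (254083599,12736060)
n=4: (254083599,12736060)∘(399,20) = (399·254083599+398·20·12736060, 399·12736060+20·254083599) = (202758393601,10163359920)
n=5: (202758393601,10163359920)∘(399,20) = (399·202758393601+398·20·10163359920, 399·10163359920+20·202758393601) = (161800944009999,8110348480100)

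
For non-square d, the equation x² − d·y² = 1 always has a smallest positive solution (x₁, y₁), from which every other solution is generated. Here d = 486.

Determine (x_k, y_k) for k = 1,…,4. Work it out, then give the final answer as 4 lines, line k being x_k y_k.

[22; 22,44] for √486; ℓ=2 ⇒ convergent index 1
a_0=22:  p_0=22·1+0=22,  q_0=22·0+1=1
a_1=22:  p_1=22·22+1=485,  q_1=22·1+0=22
(x₁, y₁) = (485, 22);  485² − 486·22² = 1 ✓
(x_2, y_2) = (485·485 + 486·22·22, 485·22 + 22·485) = (470449, 21340)
(x_3, y_3) = (485·470449 + 486·22·21340, 485·21340 + 22·470449) = (456335045, 20699778)
(x_4, y_4) = (485·456335045 + 486·22·20699778, 485·20699778 + 22·456335045) = (442644523201, 20078763320)

485 22
470449 21340
456335045 20699778
442644523201 20078763320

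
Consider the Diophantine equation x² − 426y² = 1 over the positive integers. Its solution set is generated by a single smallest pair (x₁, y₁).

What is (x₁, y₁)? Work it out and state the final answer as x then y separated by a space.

√426 = [20; 1,1,1,3,2,6,2,3,1,1,1,40, …], period ℓ=12 (even) → k=11
i=0: a=20 ⇒ p=20, q=1
i=1: a=1 ⇒ p=21, q=1
i=2: a=1 ⇒ p=41, q=2
i=3: a=1 ⇒ p=62, q=3
…
i=6: a=6 ⇒ p=3323, q=161
i=7: a=2 ⇒ p=7162, q=347
i=8: a=3 ⇒ p=24809, q=1202
i=9: a=1 ⇒ p=31971, q=1549
i=10: a=1 ⇒ p=56780, q=2751
i=11: a=1 ⇒ p=88751, q=4300
(x₁, y₁) = (88751, 4300);  88751² − 426·4300² = 1 ✓

88751 4300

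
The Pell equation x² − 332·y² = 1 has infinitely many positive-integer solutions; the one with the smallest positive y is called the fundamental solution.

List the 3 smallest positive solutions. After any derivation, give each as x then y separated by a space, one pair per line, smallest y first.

13447 738
361643617 19847772
9726043422151 533785979430

√332 → a₀=18, period (4,1,1,8,1,1,4,36); ℓ=8 even so k=7
i=0: a=18 ⇒ p=18, q=1
…
i=3: a=1 ⇒ p=164, q=9
…
i=5: a=1 ⇒ p=1567, q=86
i=6: a=1 ⇒ p=2970, q=163
i=7: a=4 ⇒ p=13447, q=738
fundamental: x₁=13447, y₁=738  (since 180821809 − 332·544644 = 1)
(13447+738√332)^2 = 361643617 + 19847772√332
(13447+738√332)^3 = 9726043422151 + 533785979430√332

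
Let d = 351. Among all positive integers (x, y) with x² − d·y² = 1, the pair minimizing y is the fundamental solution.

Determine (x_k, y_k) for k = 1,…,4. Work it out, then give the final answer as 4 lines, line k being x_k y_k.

d=351: √d = [18; 1,2,1,3,2,2,2,3,1,2,1,36] (ℓ=12, even), read p_11/q_11
a_0=18:  p_0=18·1+0=18,  q_0=18·0+1=1
…
a_3=1:  p_3=1·56+19=75,  q_3=1·3+1=4
…
a_5=2:  p_5=2·281+75=637,  q_5=2·15+4=34
a_6=2:  p_6=2·637+281=1555,  q_6=2·34+15=83
a_7=2:  p_7=2·1555+637=3747,  q_7=2·83+34=200
a_8=3:  p_8=3·3747+1555=12796,  q_8=3·200+83=683
…
a_10=2:  p_10=2·16543+12796=45882,  q_10=2·883+683=2449
a_11=1:  p_11=1·45882+16543=62425,  q_11=1·2449+883=3332
→ (62425, 3332).  Check: 62425²=3896880625, 351·3332²=3896880624, difference 1.
(62425+3332√351)^2 = 7793761249 + 416000200√351
(62425+3332√351)^3 = 973051091875225 + 51937624966668√351
(62425+3332√351)^4 = 121485428812828080001 + 6484412476672499600√351

62425 3332
7793761249 416000200
973051091875225 51937624966668
121485428812828080001 6484412476672499600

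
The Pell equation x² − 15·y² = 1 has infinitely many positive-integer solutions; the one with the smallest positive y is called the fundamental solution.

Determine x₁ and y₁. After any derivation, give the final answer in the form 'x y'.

d=15: √d = [3; 1,6] (ℓ=2, even), read p_1/q_1
a_0=3:  p_0=3·1+0=3,  q_0=3·0+1=1
a_1=1:  p_1=1·3+1=4,  q_1=1·1+0=1
fundamental: x₁=4, y₁=1  (since 16 − 15·1 = 1)

4 1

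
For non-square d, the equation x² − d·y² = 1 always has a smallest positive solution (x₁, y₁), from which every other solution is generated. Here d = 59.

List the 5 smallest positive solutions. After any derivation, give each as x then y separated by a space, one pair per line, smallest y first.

[7; 1,2,7,2,1,14] for √59; ℓ=6 ⇒ convergent index 5
a_0=7:  p_0=7·1+0=7,  q_0=7·0+1=1
…
a_4=2:  p_4=2·169+23=361,  q_4=2·22+3=47
a_5=1:  p_5=1·361+169=530,  q_5=1·47+22=69
fundamental: x₁=530, y₁=69  (since 280900 − 59·4761 = 1)
(530+69√59)^2 = 561799 + 73140√59
(530+69√59)^3 = 595506410 + 77528331√59
(530+69√59)^4 = 631236232801 + 82179957720√59
(530+69√59)^5 = 669109811262650 + 87110677654869√59

530 69
561799 73140
595506410 77528331
631236232801 82179957720
669109811262650 87110677654869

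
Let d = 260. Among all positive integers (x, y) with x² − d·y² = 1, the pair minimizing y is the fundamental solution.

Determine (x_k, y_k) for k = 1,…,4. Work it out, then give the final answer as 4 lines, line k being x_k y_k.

√260 = [16; 8,32, …], period ℓ=2 (even) → k=1
step 0: (16, 1)  from 16·(1,0) + (0,1)
step 1: (129, 8)  from 8·(16,1) + (1,0)
→ (129, 8).  Check: 129²=16641, 260·8²=16640, difference 1.
n=2: (129,8)∘(129,8) = (129·129+260·8·8, 129·8+8·129) = (33281,2064)
n=3: (33281,2064)∘(129,8) = (129·33281+260·8·2064, 129·2064+8·33281) = (8586369,532504)
n=4: (8586369,532504)∘(129,8) = (129·8586369+260·8·532504, 129·532504+8·8586369) = (2215249921,137383968)

129 8
33281 2064
8586369 532504
2215249921 137383968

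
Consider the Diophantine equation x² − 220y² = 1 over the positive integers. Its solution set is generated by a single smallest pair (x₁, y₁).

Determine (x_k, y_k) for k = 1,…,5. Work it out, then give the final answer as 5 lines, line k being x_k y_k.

√220 → a₀=14, period (1,4,1,28); ℓ=4 even so k=3
k=0  a_k=14  p_k/q_k = 14/1
…
k=2  a_k=4  p_k/q_k = 74/5
k=3  a_k=1  p_k/q_k = 89/6
fundamental: x₁=89, y₁=6  (since 7921 − 220·36 = 1)
(89+6√220)^2 = 15841 + 1068√220
(89+6√220)^3 = 2819609 + 190098√220
(89+6√220)^4 = 501874561 + 33836376√220
(89+6√220)^5 = 89330852249 + 6022684830√220

89 6
15841 1068
2819609 190098
501874561 33836376
89330852249 6022684830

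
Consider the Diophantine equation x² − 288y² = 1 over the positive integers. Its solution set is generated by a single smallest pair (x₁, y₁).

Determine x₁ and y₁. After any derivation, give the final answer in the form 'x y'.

√288 → a₀=16, period (1,32); ℓ=2 even so k=1
step 0: (16, 1)  from 16·(1,0) + (0,1)
step 1: (17, 1)  from 1·(16,1) + (1,0)
(x₁, y₁) = (17, 1);  17² − 288·1² = 1 ✓

17 1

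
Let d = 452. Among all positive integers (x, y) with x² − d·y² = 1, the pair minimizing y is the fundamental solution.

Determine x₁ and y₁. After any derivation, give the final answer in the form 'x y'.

1204353 56648

√452 = [21; 3,1,5,3,10,3,5,1,3,42, …], period ℓ=10 (even) → k=9
step 0: (21, 1)  from 21·(1,0) + (0,1)
…
step 5: (16009, 753)  from 10·(1552,73) + (489,23)
step 6: (49579, 2332)  from 3·(16009,753) + (1552,73)
…
step 8: (313483, 14745)  from 1·(263904,12413) + (49579,2332)
step 9: (1204353, 56648)  from 3·(313483,14745) + (263904,12413)
(x₁, y₁) = (1204353, 56648);  1204353² − 452·56648² = 1 ✓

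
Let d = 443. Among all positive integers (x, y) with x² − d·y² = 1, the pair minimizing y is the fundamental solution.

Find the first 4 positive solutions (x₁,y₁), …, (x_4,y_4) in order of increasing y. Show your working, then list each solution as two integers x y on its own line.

[21; 21,42] for √443; ℓ=2 ⇒ convergent index 1
k=0  a_k=21  p_k/q_k = 21/1
k=1  a_k=21  p_k/q_k = 442/21
fundamental: x₁=442, y₁=21  (since 195364 − 443·441 = 1)
(x_2, y_2) = (442·442 + 443·21·21, 442·21 + 21·442) = (390727, 18564)
(x_3, y_3) = (442·390727 + 443·21·18564, 442·18564 + 21·390727) = (345402226, 16410555)
(x_4, y_4) = (442·345402226 + 443·21·16410555, 442·16410555 + 21·345402226) = (305335177057, 14506912056)

442 21
390727 18564
345402226 16410555
305335177057 14506912056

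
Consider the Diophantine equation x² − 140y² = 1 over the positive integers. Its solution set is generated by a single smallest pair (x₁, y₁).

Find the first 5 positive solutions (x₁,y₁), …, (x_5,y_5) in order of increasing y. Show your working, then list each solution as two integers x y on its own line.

71 6
10081 852
1431431 120978
203253121 17178024
28860511751 2439158430

[11; 1,4,1,22] for √140; ℓ=4 ⇒ convergent index 3
step 0: (11, 1)  from 11·(1,0) + (0,1)
…
step 2: (59, 5)  from 4·(12,1) + (11,1)
step 3: (71, 6)  from 1·(59,5) + (12,1)
(x₁, y₁) = (71, 6);  71² − 140·6² = 1 ✓
(x_2, y_2) = (71·71 + 140·6·6, 71·6 + 6·71) = (10081, 852)
(x_3, y_3) = (71·10081 + 140·6·852, 71·852 + 6·10081) = (1431431, 120978)
(x_4, y_4) = (71·1431431 + 140·6·120978, 71·120978 + 6·1431431) = (203253121, 17178024)
(x_5, y_5) = (71·203253121 + 140·6·17178024, 71·17178024 + 6·203253121) = (28860511751, 2439158430)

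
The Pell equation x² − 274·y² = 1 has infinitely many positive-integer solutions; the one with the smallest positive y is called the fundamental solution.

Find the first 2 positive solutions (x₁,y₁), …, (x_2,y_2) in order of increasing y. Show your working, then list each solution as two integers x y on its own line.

3959299 239190
31352097142801 1894049455620

d=274: √d = [16; 1,1,4,4,1,1,32] (ℓ=7, odd), read p_13/q_13
k=0  a_k=16  p_k/q_k = 16/1
k=1  a_k=1  p_k/q_k = 17/1
k=2  a_k=1  p_k/q_k = 33/2
k=3  a_k=4  p_k/q_k = 149/9
k=4  a_k=4  p_k/q_k = 629/38
k=5  a_k=1  p_k/q_k = 778/47
k=6  a_k=1  p_k/q_k = 1407/85
k=7  a_k=32  p_k/q_k = 45802/2767
k=8  a_k=1  p_k/q_k = 47209/2852
…
k=12  a_k=1  p_k/q_k = 2189276/132259
k=13  a_k=1  p_k/q_k = 3959299/239190
(x₁, y₁) = (3959299, 239190);  3959299² − 274·239190² = 1 ✓
(x_2, y_2) = (3959299·3959299 + 274·239190·239190, 3959299·239190 + 239190·3959299) = (31352097142801, 1894049455620)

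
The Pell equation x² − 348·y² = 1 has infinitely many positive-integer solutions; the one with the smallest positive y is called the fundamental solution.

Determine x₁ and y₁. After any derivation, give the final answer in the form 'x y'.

1567 84

√348 = [18; 1,1,1,8,1,1,1,36, …], period ℓ=8 (even) → k=7
i=0: a=18 ⇒ p=18, q=1
…
i=2: a=1 ⇒ p=37, q=2
…
i=4: a=8 ⇒ p=485, q=26
i=5: a=1 ⇒ p=541, q=29
i=6: a=1 ⇒ p=1026, q=55
i=7: a=1 ⇒ p=1567, q=84
fundamental: x₁=1567, y₁=84  (since 2455489 − 348·7056 = 1)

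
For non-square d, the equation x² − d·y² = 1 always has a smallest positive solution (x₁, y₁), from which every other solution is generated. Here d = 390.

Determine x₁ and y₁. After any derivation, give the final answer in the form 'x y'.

√390 → a₀=19, period (1,2,1,38); ℓ=4 even so k=3
step 0: (19, 1)  from 19·(1,0) + (0,1)
…
step 2: (59, 3)  from 2·(20,1) + (19,1)
step 3: (79, 4)  from 1·(59,3) + (20,1)
→ (79, 4).  Check: 79²=6241, 390·4²=6240, difference 1.

79 4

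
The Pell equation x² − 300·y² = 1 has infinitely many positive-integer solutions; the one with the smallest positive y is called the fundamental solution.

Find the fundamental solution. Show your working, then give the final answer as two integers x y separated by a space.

1351 78

[17; 3,8,3,34] for √300; ℓ=4 ⇒ convergent index 3
step 0: (17, 1)  from 17·(1,0) + (0,1)
…
step 2: (433, 25)  from 8·(52,3) + (17,1)
step 3: (1351, 78)  from 3·(433,25) + (52,3)
(x₁, y₁) = (1351, 78);  1351² − 300·78² = 1 ✓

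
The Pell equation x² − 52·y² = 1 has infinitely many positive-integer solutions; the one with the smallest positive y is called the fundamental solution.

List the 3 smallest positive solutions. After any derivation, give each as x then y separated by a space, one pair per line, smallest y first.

649 90
842401 116820
1093435849 151632270

√52 → a₀=7, period (4,1,2,1,4,14); ℓ=6 even so k=5
step 0: (7, 1)  from 7·(1,0) + (0,1)
…
step 2: (36, 5)  from 1·(29,4) + (7,1)
step 3: (101, 14)  from 2·(36,5) + (29,4)
step 4: (137, 19)  from 1·(101,14) + (36,5)
step 5: (649, 90)  from 4·(137,19) + (101,14)
fundamental: x₁=649, y₁=90  (since 421201 − 52·8100 = 1)
(649+90√52)^2 = 842401 + 116820√52
(649+90√52)^3 = 1093435849 + 151632270√52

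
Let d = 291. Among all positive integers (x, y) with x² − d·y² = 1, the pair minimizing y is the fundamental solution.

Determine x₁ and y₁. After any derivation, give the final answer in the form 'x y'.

290 17

d=291: √d = [17; 17,34] (ℓ=2, even), read p_1/q_1
k=0  a_k=17  p_k/q_k = 17/1
k=1  a_k=17  p_k/q_k = 290/17
(x₁, y₁) = (290, 17);  290² − 291·17² = 1 ✓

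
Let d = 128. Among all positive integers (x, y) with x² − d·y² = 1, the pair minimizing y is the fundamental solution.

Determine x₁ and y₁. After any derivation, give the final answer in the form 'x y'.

√128 = [11; 3,5,3,22, …], period ℓ=4 (even) → k=3
a_0=11:  p_0=11·1+0=11,  q_0=11·0+1=1
a_1=3:  p_1=3·11+1=34,  q_1=3·1+0=3
a_2=5:  p_2=5·34+11=181,  q_2=5·3+1=16
a_3=3:  p_3=3·181+34=577,  q_3=3·16+3=51
(x₁, y₁) = (577, 51);  577² − 128·51² = 1 ✓

577 51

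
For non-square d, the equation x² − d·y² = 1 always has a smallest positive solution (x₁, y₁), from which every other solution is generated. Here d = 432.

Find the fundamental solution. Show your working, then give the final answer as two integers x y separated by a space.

√432 = [20; 1,3,1,1,1,3,1,40, …], period ℓ=8 (even) → k=7
a_0=20:  p_0=20·1+0=20,  q_0=20·0+1=1
…
a_2=3:  p_2=3·21+20=83,  q_2=3·1+1=4
a_3=1:  p_3=1·83+21=104,  q_3=1·4+1=5
…
a_6=3:  p_6=3·291+187=1060,  q_6=3·14+9=51
a_7=1:  p_7=1·1060+291=1351,  q_7=1·51+14=65
fundamental: x₁=1351, y₁=65  (since 1825201 − 432·4225 = 1)

1351 65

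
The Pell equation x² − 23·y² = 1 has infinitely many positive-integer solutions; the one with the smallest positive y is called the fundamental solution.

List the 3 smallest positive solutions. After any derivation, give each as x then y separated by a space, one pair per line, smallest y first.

24 5
1151 240
55224 11515

√23 = [4; 1,3,1,8, …], period ℓ=4 (even) → k=3
a_0=4:  p_0=4·1+0=4,  q_0=4·0+1=1
…
a_2=3:  p_2=3·5+4=19,  q_2=3·1+1=4
a_3=1:  p_3=1·19+5=24,  q_3=1·4+1=5
(x₁, y₁) = (24, 5);  24² − 23·5² = 1 ✓
(24+5√23)^2 = 1151 + 240√23
(24+5√23)^3 = 55224 + 11515√23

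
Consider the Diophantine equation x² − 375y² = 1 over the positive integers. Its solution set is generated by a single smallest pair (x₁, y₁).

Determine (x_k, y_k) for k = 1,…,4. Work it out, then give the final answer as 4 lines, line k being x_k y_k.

15124 781
457470751 23623688
13837575261124 714569313843
418558976041008001 21614292581499376

√375 = [19; 2,1,2,1,5,1,2,1,2,38, …], period ℓ=10 (even) → k=9
i=0: a=19 ⇒ p=19, q=1
i=1: a=2 ⇒ p=39, q=2
…
i=6: a=1 ⇒ p=1433, q=74
…
i=8: a=1 ⇒ p=5519, q=285
i=9: a=2 ⇒ p=15124, q=781
(x₁, y₁) = (15124, 781);  15124² − 375·781² = 1 ✓
(15124+781√375)^2 = 457470751 + 23623688√375
(15124+781√375)^3 = 13837575261124 + 714569313843√375
(15124+781√375)^4 = 418558976041008001 + 21614292581499376√375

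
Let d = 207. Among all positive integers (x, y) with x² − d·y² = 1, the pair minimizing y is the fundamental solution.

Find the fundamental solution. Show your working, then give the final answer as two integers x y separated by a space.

1151 80

d=207: √d = [14; 2,1,1,2,1,1,2,28] (ℓ=8, even), read p_7/q_7
k=0  a_k=14  p_k/q_k = 14/1
…
k=2  a_k=1  p_k/q_k = 43/3
k=3  a_k=1  p_k/q_k = 72/5
k=4  a_k=2  p_k/q_k = 187/13
k=5  a_k=1  p_k/q_k = 259/18
k=6  a_k=1  p_k/q_k = 446/31
k=7  a_k=2  p_k/q_k = 1151/80
fundamental: x₁=1151, y₁=80  (since 1324801 − 207·6400 = 1)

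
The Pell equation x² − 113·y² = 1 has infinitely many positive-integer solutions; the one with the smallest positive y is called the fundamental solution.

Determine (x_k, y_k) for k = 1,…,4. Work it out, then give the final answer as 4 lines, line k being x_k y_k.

1204353 113296
2900932297217 272896754976
6987493029899166849 657328051091107760
16830816386073401651890177 1583310020631184911403584

√113 = [10; 1,1,1,2,2,1,1,1,20, …], period ℓ=9 (odd) → k=17
a_0=10:  p_0=10·1+0=10,  q_0=10·0+1=1
…
a_5=2:  p_5=2·85+32=202,  q_5=2·8+3=19
…
a_8=1:  p_8=1·489+287=776,  q_8=1·46+27=73
…
a_13=2:  p_13=2·49579+32794=131952,  q_13=2·4664+3085=12413
…
a_15=1:  p_15=1·313483+131952=445435,  q_15=1·29490+12413=41903
a_16=1:  p_16=1·445435+313483=758918,  q_16=1·41903+29490=71393
a_17=1:  p_17=1·758918+445435=1204353,  q_17=1·71393+41903=113296
fundamental: x₁=1204353, y₁=113296  (since 1450466148609 − 113·12835983616 = 1)
k=2:  x_2 = 1204353·1204353+113·113296·113296 = 2900932297217,  y_2 = 1204353·113296+113296·1204353 = 272896754976
k=3:  x_3 = 1204353·2900932297217+113·113296·272896754976 = 6987493029899166849,  y_3 = 1204353·272896754976+113296·2900932297217 = 657328051091107760
k=4:  x_4 = 1204353·6987493029899166849+113·113296·657328051091107760 = 16830816386073401651890177,  y_4 = 1204353·657328051091107760+113296·6987493029899166849 = 1583310020631184911403584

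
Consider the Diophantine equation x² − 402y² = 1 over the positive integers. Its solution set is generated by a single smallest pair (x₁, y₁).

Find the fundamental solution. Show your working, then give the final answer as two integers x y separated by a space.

401 20

√402 → a₀=20, period (20,40); ℓ=2 even so k=1
a_0=20:  p_0=20·1+0=20,  q_0=20·0+1=1
a_1=20:  p_1=20·20+1=401,  q_1=20·1+0=20
→ (401, 20).  Check: 401²=160801, 402·20²=160800, difference 1.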